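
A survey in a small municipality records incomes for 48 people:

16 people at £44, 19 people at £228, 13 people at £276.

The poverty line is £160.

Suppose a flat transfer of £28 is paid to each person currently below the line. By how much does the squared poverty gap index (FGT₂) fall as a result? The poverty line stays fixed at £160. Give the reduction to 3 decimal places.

0.074

Before: below the line — 16×£44; squared poverty gap index (FGT₂) = 0.17521.
After the £28 transfer: below the line — 16×£72; squared poverty gap index (FGT₂) = 0.10083.
Reduction = 0.17521 − 0.10083 = 0.074.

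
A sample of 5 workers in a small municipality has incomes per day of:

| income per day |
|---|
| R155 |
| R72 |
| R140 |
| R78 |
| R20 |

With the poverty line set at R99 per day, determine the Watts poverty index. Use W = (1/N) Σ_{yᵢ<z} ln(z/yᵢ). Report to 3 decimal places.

Below the line: R20, R72, R78 (q = 3 of N = 5).
Log gaps: ln(99/20) = 1.5994; ln(99/72) = 0.3185; ln(99/78) = 0.2384.
W = 2.156252 / 5 = 0.431.

0.431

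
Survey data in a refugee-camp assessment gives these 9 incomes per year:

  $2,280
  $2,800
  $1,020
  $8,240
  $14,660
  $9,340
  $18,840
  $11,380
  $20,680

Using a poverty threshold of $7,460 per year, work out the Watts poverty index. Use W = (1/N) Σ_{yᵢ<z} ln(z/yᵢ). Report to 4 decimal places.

0.4617

Below the line: $1,020, $2,280, $2,800 (q = 3 of N = 9).
Log shortfalls: ln(7460/1020) = 1.9898; ln(7460/2280) = 1.1854; ln(7460/2800) = 0.9799.
W = 4.155069 / 9 = 0.4617.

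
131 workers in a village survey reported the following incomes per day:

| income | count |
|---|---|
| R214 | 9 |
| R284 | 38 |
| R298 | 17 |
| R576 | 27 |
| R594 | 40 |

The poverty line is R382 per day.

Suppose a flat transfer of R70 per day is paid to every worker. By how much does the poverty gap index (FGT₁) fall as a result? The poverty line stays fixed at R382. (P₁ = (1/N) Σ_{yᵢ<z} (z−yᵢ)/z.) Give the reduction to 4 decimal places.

0.0895

Before: below the line — 9×R214, 38×R284, 17×R298; poverty gap index (FGT₁) = 0.133168.
After the R70 transfer: below the line — 9×R284, 38×R354, 17×R368; poverty gap index (FGT₁) = 0.043643.
Reduction = 0.133168 − 0.043643 = 0.0895.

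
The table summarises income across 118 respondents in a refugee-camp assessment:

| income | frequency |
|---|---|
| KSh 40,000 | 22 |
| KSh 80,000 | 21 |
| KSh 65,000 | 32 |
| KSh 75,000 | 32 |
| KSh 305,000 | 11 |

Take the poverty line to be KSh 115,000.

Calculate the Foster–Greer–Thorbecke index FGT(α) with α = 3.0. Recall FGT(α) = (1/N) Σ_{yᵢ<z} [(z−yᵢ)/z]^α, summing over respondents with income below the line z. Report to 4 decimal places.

0.0904

Below the line: 22×KSh 40,000, 32×KSh 65,000, 32×KSh 75,000, 21×KSh 80,000 (q = 107 of N = 118).
Normalized shortfalls: (115000−40000)/115000 = 0.6522 (×22); (115000−65000)/115000 = 0.4348 (×32); (115000−75000)/115000 = 0.3478 (×32); (115000−80000)/115000 = 0.3043 (×21).
Raised to α = 3.0: 0.27739 (×22); 0.08219 (×32); 0.04208 (×32); 0.02819 (×21).
Sum = 10.671242; FGT(3.0) = 10.671242 / 118 = 0.0904.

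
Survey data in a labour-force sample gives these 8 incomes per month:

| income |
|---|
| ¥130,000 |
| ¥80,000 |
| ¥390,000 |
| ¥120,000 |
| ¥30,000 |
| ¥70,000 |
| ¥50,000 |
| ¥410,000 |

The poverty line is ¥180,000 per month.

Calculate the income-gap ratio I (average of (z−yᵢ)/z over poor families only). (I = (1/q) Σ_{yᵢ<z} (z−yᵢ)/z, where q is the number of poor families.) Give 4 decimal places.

0.5556

Below z: ¥30,000, ¥50,000, ¥70,000, ¥80,000, ¥120,000, ¥130,000 (q = 6 of N = 8).
Relative gaps: 0.8333, 0.7222, 0.6111, 0.5556, 0.3333, 0.2778; sum = 3.333333.
The income-gap ratio divides by q (the poor only): 3.333333 / 6 = 0.5556.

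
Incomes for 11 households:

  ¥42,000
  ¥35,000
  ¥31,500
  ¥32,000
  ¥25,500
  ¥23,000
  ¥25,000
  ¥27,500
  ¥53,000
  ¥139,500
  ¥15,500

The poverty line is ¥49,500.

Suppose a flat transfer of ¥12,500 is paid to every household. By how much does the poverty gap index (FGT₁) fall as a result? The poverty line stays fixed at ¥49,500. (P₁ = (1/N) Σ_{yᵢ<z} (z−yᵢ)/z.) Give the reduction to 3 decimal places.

0.197

Before: below the line — ¥15,500, ¥23,000, ¥25,000, ¥25,500, ¥27,500, ¥31,500, ¥32,000, ¥35,000, ¥42,000; poverty gap index (FGT₁) = 0.34619.
After the ¥12,500 transfer: below the line — ¥28,000, ¥35,500, ¥37,500, ¥38,000, ¥40,000, ¥44,000, ¥44,500, ¥47,500; poverty gap index (FGT₁) = 0.14876.
Reduction = 0.34619 − 0.14876 = 0.197.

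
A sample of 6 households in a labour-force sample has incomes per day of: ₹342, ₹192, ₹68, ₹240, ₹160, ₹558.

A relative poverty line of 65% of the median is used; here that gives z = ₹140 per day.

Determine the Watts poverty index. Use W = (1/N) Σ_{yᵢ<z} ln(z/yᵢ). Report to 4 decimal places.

Incomes under z: ₹68 (q = 1 of N = 6).
ln(z/y) terms: ln(140/68) = 0.7221.
W = 0.722135 / 6 = 0.1204.

0.1204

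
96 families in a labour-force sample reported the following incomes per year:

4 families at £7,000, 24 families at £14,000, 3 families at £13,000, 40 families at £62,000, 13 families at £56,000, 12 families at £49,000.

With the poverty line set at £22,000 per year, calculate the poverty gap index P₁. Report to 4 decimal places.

Poor units: 4×£7,000, 3×£13,000, 24×£14,000 (q = 31 of N = 96).
Gap ratios (z−y)/z: (22000−7000)/22000 = 0.6818 (×4); (22000−13000)/22000 = 0.4091 (×3); (22000−14000)/22000 = 0.3636 (×24).
Sum of shortfalls = 12.681818; P₁ averages over all N: 12.681818 / 96 = 0.1321.

0.1321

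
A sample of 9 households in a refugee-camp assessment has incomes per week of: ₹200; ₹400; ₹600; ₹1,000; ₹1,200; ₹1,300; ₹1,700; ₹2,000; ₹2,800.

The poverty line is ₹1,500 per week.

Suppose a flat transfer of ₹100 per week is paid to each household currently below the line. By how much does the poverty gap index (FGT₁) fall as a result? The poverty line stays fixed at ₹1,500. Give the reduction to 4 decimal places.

0.0444

Before: below the line — ₹200, ₹400, ₹600, ₹1,000, ₹1,200, ₹1,300; poverty gap index (FGT₁) = 0.318519.
After the ₹100 transfer: below the line — ₹300, ₹500, ₹700, ₹1,100, ₹1,300, ₹1,400; poverty gap index (FGT₁) = 0.274074.
Reduction = 0.318519 − 0.274074 = 0.0444.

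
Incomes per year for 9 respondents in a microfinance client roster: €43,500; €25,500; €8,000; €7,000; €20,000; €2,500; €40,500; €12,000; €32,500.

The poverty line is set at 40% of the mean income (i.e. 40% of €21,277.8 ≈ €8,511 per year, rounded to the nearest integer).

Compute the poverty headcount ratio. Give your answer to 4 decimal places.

3 of the 9 respondents have income below €8,511.
H = 3/9 = 0.3333.

0.3333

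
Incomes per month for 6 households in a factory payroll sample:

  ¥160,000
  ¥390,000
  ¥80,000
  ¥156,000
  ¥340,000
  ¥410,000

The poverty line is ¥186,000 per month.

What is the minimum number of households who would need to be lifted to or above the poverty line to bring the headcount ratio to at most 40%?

Currently q = 3 of N = 6 are below the line (H = 0.500).
A headcount ratio of at most 40% allows at most ⌊0.40 × 6⌋ = 2 poor households.
So at least 3 − 2 = 1 must be lifted.

1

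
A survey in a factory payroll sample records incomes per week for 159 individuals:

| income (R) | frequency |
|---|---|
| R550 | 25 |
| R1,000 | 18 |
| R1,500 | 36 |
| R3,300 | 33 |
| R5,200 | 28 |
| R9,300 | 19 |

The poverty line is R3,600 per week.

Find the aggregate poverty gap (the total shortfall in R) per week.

Poor units: 25×R550, 18×R1,000, 36×R1,500, 33×R3,300 (q = 112 of N = 159).
Individual gaps: 25×(3600−550) = 76250; 18×(3600−1000) = 46800; 36×(3600−1500) = 75600; 33×(3600−3300) = 9900.
Aggregate gap = R208,550.

R208,550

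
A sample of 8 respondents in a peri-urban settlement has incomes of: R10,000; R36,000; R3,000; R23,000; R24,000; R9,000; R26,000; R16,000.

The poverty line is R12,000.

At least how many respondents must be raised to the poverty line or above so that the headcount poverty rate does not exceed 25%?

Currently q = 3 of N = 8 are below the line (H = 0.375).
A headcount ratio of at most 25% allows at most ⌊0.25 × 8⌋ = 2 poor respondents.
So at least 3 − 2 = 1 must be lifted.

1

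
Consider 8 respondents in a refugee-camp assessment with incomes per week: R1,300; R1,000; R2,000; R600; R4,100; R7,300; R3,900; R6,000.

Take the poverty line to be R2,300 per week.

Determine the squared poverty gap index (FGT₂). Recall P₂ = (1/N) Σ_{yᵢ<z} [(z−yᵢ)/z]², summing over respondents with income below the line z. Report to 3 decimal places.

0.134

Below the line: R600, R1,000, R1,300, R2,000 (q = 4 of N = 8).
Relative gaps: (2300−600)/2300 = 0.7391; (2300−1000)/2300 = 0.5652; (2300−1300)/2300 = 0.4348; (2300−2000)/2300 = 0.1304.
Squared: 0.5463; 0.3195; 0.1890; 0.0170.
Sum = 1.071834; P₂ = 1.071834 / 8 = 0.134.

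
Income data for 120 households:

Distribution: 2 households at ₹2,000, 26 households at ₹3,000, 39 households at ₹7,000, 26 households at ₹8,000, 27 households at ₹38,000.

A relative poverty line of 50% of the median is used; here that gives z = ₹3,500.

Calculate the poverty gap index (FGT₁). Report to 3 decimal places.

Below the line: 2×₹2,000, 26×₹3,000 (q = 28 of N = 120).
Normalized shortfalls: (3500−2000)/3500 = 0.4286 (×2); (3500−3000)/3500 = 0.1429 (×26).
Σ = 4.571429. Dividing by the full population N = 120 gives P₁ = 0.038.

0.038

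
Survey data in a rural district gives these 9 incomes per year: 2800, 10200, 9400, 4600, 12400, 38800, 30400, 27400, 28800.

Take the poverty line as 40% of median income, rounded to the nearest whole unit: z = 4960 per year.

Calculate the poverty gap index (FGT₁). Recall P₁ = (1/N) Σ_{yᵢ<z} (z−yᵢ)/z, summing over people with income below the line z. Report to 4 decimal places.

0.0565

Below z: 2800, 4600 (q = 2 of N = 9).
Shortfall ratios: (4960−2800)/4960 = 0.4355; (4960−4600)/4960 = 0.0726.
Sum of shortfalls = 0.508065; P₁ averages over all N: 0.508065 / 9 = 0.0565.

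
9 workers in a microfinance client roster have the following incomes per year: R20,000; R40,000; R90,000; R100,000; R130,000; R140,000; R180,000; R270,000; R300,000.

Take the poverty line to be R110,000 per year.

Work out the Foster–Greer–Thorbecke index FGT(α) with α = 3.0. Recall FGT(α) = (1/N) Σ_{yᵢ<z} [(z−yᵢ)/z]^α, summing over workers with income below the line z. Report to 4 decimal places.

0.0902

Poor units: R20,000, R40,000, R90,000, R100,000 (q = 4 of N = 9).
Shortfall ratios: (110000−20000)/110000 = 0.8182; (110000−40000)/110000 = 0.6364; (110000−90000)/110000 = 0.1818; (110000−100000)/110000 = 0.0909.
Raised to α = 3.0: 0.54771; 0.25770; 0.00601; 0.00075.
Sum = 0.812171; FGT(3.0) = 0.812171 / 9 = 0.0902.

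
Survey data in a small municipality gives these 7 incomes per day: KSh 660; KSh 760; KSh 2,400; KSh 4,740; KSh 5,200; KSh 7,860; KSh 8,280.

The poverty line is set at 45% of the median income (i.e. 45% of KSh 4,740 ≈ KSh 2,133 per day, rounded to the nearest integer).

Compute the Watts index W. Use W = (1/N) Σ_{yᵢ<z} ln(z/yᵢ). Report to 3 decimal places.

Poor units: KSh 660, KSh 760 (q = 2 of N = 7).
ln(z/y) terms: ln(2133/660) = 1.1730; ln(2133/760) = 1.0320.
W = 2.205011 / 7 = 0.315.

0.315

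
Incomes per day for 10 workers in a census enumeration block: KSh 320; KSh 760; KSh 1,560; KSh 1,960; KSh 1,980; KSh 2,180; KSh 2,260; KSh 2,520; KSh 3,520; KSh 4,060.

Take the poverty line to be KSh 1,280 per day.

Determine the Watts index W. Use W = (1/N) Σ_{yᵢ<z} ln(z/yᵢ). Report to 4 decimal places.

0.1908

Below z: KSh 320, KSh 760 (q = 2 of N = 10).
Log shortfalls: ln(1280/320) = 1.3863; ln(1280/760) = 0.5213.
W = 1.907591 / 10 = 0.1908.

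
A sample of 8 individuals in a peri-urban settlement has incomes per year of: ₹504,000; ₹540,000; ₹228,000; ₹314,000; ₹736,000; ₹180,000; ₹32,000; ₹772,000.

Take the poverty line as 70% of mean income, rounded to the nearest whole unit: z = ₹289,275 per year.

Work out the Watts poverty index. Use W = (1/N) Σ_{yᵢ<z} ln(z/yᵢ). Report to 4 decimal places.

0.3643

Incomes under z: ₹32,000, ₹180,000, ₹228,000 (q = 3 of N = 8).
ln(z/y) terms: ln(289275/32000) = 2.2016; ln(289275/180000) = 0.4744; ln(289275/228000) = 0.2380.
W = 2.914095 / 8 = 0.3643.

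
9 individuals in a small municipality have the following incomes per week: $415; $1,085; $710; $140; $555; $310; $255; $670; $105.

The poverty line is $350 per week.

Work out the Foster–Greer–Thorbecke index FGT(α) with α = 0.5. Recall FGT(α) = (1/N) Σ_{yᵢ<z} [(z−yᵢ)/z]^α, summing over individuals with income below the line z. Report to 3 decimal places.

0.274

Poor units: $105, $140, $255, $310 (q = 4 of N = 9).
Normalized shortfalls: (350−105)/350 = 0.7000; (350−140)/350 = 0.6000; (350−255)/350 = 0.2714; (350−310)/350 = 0.1143.
Raised to α = 0.5: 0.83666; 0.77460; 0.52099; 0.33806.
Sum = 2.470306; FGT(0.5) = 2.470306 / 9 = 0.274.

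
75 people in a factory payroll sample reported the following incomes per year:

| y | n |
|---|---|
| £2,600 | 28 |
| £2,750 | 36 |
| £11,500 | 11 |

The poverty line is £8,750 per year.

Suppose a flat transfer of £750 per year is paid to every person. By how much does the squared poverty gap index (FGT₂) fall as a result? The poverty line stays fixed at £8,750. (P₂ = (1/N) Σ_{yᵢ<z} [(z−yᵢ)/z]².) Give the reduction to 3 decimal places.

Before: below the line — 28×£2,600, 36×£2,750; squared poverty gap index (FGT₂) = 0.41013.
After the £750 transfer: below the line — 28×£3,350, 36×£3,500; squared poverty gap index (FGT₂) = 0.31499.
Reduction = 0.41013 − 0.31499 = 0.095.

0.095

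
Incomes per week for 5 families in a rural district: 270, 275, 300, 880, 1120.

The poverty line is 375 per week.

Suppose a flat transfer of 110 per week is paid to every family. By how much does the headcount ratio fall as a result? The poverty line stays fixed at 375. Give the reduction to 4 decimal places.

Before: below the line — 270, 275, 300; headcount ratio = 0.600000.
After the 110 transfer: below the line — none; headcount ratio = 0.000000.
Reduction = 0.600000 − 0.000000 = 0.6000.

0.6000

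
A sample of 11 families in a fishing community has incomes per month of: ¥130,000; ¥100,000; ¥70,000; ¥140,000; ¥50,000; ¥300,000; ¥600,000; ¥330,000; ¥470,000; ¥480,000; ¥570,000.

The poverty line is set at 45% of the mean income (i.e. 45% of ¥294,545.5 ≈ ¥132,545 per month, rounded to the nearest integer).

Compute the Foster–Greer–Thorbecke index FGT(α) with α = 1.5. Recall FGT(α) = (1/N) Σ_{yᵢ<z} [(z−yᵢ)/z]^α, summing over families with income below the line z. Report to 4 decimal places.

0.0854

Below z: ¥50,000, ¥70,000, ¥100,000, ¥130,000 (q = 4 of N = 11).
Relative gaps: (132545−50000)/132545 = 0.6228; (132545−70000)/132545 = 0.4719; (132545−100000)/132545 = 0.2455; (132545−130000)/132545 = 0.0192.
Raised to α = 1.5: 0.49146; 0.32415; 0.12167; 0.00266.
Sum = 0.939942; FGT(1.5) = 0.939942 / 11 = 0.0854.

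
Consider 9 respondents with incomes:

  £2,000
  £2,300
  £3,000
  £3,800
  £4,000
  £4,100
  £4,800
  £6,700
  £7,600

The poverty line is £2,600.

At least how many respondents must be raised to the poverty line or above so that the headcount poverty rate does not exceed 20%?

Currently q = 2 of N = 9 are below the line (H = 0.222).
A headcount ratio of at most 20% allows at most ⌊0.20 × 9⌋ = 1 poor respondents.
So at least 2 − 1 = 1 must be lifted.

1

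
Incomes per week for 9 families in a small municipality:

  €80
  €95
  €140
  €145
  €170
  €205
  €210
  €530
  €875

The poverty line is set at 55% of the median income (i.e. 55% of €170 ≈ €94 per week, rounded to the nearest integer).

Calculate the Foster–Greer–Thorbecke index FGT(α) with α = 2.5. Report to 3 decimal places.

Incomes under z: €80 (q = 1 of N = 9).
Relative gaps: (94−80)/94 = 0.1489.
Raised to α = 2.5: 0.00856.
Sum = 0.008561; FGT(2.5) = 0.008561 / 9 = 0.001.

0.001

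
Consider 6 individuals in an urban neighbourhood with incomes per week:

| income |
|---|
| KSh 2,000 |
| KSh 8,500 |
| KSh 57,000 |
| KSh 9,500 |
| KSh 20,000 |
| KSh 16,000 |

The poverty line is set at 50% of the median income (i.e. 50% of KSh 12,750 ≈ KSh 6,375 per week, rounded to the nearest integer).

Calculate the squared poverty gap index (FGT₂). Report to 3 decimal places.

Below z: KSh 2,000 (q = 1 of N = 6).
Normalized shortfalls: (6375−2000)/6375 = 0.6863.
Squared: 0.4710.
Sum = 0.470973; P₂ = 0.470973 / 6 = 0.078.

0.078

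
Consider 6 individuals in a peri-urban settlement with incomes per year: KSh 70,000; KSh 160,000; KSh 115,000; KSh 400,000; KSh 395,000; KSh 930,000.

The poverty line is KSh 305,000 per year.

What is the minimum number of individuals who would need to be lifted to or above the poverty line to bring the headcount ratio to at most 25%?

Currently q = 3 of N = 6 are below the line (H = 0.500).
A headcount ratio of at most 25% allows at most ⌊0.25 × 6⌋ = 1 poor individuals.
So at least 3 − 1 = 2 must be lifted.

2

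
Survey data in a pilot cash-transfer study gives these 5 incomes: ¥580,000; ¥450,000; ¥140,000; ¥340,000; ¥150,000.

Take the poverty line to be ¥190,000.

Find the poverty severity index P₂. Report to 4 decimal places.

0.0227

Below the line: ¥140,000, ¥150,000 (q = 2 of N = 5).
Relative gaps: (190000−140000)/190000 = 0.2632; (190000−150000)/190000 = 0.2105.
Squared: 0.0693; 0.0443.
Sum = 0.113573; P₂ = 0.113573 / 5 = 0.0227.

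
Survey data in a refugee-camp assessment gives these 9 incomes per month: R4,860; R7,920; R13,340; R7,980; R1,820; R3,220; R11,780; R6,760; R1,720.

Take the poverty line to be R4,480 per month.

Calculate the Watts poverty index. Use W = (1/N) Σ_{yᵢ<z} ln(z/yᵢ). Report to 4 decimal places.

0.2431

Incomes under z: R1,720, R1,820, R3,220 (q = 3 of N = 9).
ln(z/y) terms: ln(4480/1720) = 0.9573; ln(4480/1820) = 0.9008; ln(4480/3220) = 0.3302.
W = 2.188327 / 9 = 0.2431.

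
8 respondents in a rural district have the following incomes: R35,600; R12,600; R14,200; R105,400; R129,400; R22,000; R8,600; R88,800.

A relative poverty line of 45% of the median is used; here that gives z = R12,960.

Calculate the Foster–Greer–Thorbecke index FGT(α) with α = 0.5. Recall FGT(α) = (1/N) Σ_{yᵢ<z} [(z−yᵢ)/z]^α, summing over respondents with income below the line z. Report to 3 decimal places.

Below the line: R8,600, R12,600 (q = 2 of N = 8).
Relative gaps: (12960−8600)/12960 = 0.3364; (12960−12600)/12960 = 0.0278.
Raised to α = 0.5: 0.58002; 0.16667.
Sum = 0.746684; FGT(0.5) = 0.746684 / 8 = 0.093.

0.093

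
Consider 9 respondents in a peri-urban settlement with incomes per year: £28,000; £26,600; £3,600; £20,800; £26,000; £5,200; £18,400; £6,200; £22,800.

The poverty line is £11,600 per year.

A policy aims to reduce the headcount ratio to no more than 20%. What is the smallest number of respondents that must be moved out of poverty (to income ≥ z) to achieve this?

2

Currently q = 3 of N = 9 are below the line (H = 0.333).
A headcount ratio of at most 20% allows at most ⌊0.20 × 9⌋ = 1 poor respondents.
So at least 3 − 1 = 2 must be lifted.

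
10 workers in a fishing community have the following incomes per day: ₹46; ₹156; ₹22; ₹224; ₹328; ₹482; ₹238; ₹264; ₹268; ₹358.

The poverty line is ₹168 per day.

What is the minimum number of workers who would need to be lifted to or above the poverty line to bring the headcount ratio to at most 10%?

2

Currently q = 3 of N = 10 are below the line (H = 0.300).
A headcount ratio of at most 10% allows at most ⌊0.10 × 10⌋ = 1 poor workers.
So at least 3 − 1 = 2 must be lifted.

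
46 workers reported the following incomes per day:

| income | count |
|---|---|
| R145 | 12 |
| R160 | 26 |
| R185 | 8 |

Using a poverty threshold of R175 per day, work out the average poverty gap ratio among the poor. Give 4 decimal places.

Incomes under z: 12×R145, 26×R160 (q = 38 of N = 46).
Shortfall ratios (z−y)/z: 0.1714 (×12), 0.0857 (×26); sum = 4.285714.
The income-gap ratio divides by q (the poor only): 4.285714 / 38 = 0.1128.

0.1128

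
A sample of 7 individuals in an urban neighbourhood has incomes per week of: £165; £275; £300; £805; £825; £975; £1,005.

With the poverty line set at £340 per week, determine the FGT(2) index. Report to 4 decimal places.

Incomes under z: £165, £275, £300 (q = 3 of N = 7).
Gap ratios (z−y)/z: (340−165)/340 = 0.5147; (340−275)/340 = 0.1912; (340−300)/340 = 0.1176.
Squared: 0.2649; 0.0365; 0.0138.
Sum = 0.315311; P₂ = 0.315311 / 7 = 0.0450.

0.0450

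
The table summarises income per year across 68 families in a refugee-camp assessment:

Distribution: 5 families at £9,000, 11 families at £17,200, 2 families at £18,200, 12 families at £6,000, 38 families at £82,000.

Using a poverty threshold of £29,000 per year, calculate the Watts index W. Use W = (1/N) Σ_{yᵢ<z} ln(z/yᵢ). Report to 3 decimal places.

0.462

Below z: 12×£6,000, 5×£9,000, 11×£17,200, 2×£18,200 (q = 30 of N = 68).
Log gaps: ln(29000/6000) = 1.5755 (×12); ln(29000/9000) = 1.1701 (×5); ln(29000/17200) = 0.5224 (×11); ln(29000/18200) = 0.4659 (×2).
W = 31.434792 / 68 = 0.462.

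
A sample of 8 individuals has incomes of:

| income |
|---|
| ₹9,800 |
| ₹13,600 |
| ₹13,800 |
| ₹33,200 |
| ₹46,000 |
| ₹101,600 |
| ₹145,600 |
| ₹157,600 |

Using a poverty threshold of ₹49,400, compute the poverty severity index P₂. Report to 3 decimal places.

Below the line: ₹9,800, ₹13,600, ₹13,800, ₹33,200, ₹46,000 (q = 5 of N = 8).
Shortfall ratios: (49400−9800)/49400 = 0.8016; (49400−13600)/49400 = 0.7247; (49400−13800)/49400 = 0.7206; (49400−33200)/49400 = 0.3279; (49400−46000)/49400 = 0.0688.
Squared: 0.6426; 0.5252; 0.5193; 0.1075; 0.0047.
Sum = 1.799390; P₂ = 1.799390 / 8 = 0.225.

0.225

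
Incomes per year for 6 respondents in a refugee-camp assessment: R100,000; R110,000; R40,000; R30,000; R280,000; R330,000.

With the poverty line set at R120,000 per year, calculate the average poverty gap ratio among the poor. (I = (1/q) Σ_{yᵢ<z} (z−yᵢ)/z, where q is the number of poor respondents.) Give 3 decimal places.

0.417

Below z: R30,000, R40,000, R100,000, R110,000 (q = 4 of N = 6).
Shortfall ratios (z−y)/z: 0.7500, 0.6667, 0.1667, 0.0833; sum = 1.666667.
I averages over the q = 4 poor units only: 1.666667 / 4 = 0.417.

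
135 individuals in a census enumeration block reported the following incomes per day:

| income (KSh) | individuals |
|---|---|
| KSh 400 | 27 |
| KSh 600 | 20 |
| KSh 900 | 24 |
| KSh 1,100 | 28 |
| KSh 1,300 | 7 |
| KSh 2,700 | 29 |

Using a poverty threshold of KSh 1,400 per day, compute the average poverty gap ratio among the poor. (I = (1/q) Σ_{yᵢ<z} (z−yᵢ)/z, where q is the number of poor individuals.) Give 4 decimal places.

0.4319

Poor units: 27×KSh 400, 20×KSh 600, 24×KSh 900, 28×KSh 1,100, 7×KSh 1,300 (q = 106 of N = 135).
Shortfall ratios (z−y)/z: 0.7143 (×27), 0.5714 (×20), 0.3571 (×24), 0.2143 (×28), 0.0714 (×7); sum = 45.785714.
I averages over the q = 106 poor units only: 45.785714 / 106 = 0.4319.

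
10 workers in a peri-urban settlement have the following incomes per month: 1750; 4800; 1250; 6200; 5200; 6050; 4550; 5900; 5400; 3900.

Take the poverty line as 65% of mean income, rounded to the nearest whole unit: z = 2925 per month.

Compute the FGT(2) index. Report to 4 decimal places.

Poor units: 1250, 1750 (q = 2 of N = 10).
Shortfall ratios: (2925−1250)/2925 = 0.5726; (2925−1750)/2925 = 0.4017.
Squared: 0.3279; 0.1614.
Sum = 0.489298; P₂ = 0.489298 / 10 = 0.0489.

0.0489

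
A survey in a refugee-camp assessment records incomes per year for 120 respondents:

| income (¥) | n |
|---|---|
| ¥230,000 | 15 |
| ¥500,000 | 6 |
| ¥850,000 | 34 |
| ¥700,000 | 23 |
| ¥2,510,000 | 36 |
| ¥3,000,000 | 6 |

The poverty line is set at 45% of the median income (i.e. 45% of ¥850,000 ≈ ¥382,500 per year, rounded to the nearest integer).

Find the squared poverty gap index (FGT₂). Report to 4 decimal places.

Below the line: 15×¥230,000 (q = 15 of N = 120).
Shortfall ratios: (382500−230000)/382500 = 0.3987 (×15).
Squared: 0.1590 (×15).
Sum = 2.384339; P₂ = 2.384339 / 120 = 0.0199.

0.0199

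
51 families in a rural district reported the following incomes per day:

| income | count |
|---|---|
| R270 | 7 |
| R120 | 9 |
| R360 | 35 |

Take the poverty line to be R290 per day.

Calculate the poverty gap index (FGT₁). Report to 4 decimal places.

Below z: 9×R120, 7×R270 (q = 16 of N = 51).
Relative gaps: (290−120)/290 = 0.5862 (×9); (290−270)/290 = 0.0690 (×7).
Sum of shortfalls = 5.758621; P₁ averages over all N: 5.758621 / 51 = 0.1129.

0.1129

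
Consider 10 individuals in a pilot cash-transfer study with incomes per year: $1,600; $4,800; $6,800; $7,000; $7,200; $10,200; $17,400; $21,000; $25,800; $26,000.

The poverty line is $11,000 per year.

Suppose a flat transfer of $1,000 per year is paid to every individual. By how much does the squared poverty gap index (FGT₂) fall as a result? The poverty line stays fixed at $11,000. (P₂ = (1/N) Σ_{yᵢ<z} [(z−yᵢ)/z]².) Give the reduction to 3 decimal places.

0.042

Before: below the line — $1,600, $4,800, $6,800, $7,000, $7,200, $10,200; squared poverty gap index (FGT₂) = 0.14506.
After the $1,000 transfer: below the line — $2,600, $5,800, $7,800, $8,000, $8,200; squared poverty gap index (FGT₂) = 0.10304.
Reduction = 0.14506 − 0.10304 = 0.042.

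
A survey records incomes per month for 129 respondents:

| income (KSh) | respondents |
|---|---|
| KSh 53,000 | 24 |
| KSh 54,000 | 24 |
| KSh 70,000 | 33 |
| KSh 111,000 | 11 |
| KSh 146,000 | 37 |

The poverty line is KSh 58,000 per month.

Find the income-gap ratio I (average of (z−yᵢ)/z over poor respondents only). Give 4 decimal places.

0.0776

Below the line: 24×KSh 53,000, 24×KSh 54,000 (q = 48 of N = 129).
Shortfall ratios (z−y)/z: 0.0862 (×24), 0.0690 (×24); sum = 3.724138.
The income-gap ratio divides by q (the poor only): 3.724138 / 48 = 0.0776.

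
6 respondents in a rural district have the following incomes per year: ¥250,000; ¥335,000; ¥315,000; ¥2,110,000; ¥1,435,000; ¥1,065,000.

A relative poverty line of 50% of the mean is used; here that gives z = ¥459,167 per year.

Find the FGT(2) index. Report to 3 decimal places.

0.063

Below the line: ¥250,000, ¥315,000, ¥335,000 (q = 3 of N = 6).
Relative gaps: (459167−250000)/459167 = 0.4555; (459167−315000)/459167 = 0.3140; (459167−335000)/459167 = 0.2704.
Squared: 0.2075; 0.0986; 0.0731.
Sum = 0.379219; P₂ = 0.379219 / 6 = 0.063.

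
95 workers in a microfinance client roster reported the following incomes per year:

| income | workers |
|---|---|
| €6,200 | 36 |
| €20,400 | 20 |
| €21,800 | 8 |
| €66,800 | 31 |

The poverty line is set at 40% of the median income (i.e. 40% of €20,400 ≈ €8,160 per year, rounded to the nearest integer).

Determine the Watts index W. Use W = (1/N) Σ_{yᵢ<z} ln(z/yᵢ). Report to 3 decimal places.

Below the line: 36×€6,200 (q = 36 of N = 95).
Log gaps: ln(8160/6200) = 0.2747 (×36).
W = 9.889016 / 95 = 0.104.

0.104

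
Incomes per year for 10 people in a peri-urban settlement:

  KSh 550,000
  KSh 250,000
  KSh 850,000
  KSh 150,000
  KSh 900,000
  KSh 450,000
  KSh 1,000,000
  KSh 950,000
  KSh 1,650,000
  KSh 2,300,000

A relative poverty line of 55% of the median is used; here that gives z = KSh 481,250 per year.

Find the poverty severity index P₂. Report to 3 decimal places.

0.071

Poor units: KSh 150,000, KSh 250,000, KSh 450,000 (q = 3 of N = 10).
Relative gaps: (481250−150000)/481250 = 0.6883; (481250−250000)/481250 = 0.4805; (481250−450000)/481250 = 0.0649.
Squared: 0.4738; 0.2309; 0.0042.
Sum = 0.708889; P₂ = 0.708889 / 10 = 0.071.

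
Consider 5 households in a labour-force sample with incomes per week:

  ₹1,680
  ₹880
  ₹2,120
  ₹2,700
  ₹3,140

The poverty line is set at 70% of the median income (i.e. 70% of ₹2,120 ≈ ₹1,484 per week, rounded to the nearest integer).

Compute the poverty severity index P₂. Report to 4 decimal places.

0.0331

Poor units: ₹880 (q = 1 of N = 5).
Gap ratios (z−y)/z: (1484−880)/1484 = 0.4070.
Squared: 0.1657.
Sum = 0.165656; P₂ = 0.165656 / 5 = 0.0331.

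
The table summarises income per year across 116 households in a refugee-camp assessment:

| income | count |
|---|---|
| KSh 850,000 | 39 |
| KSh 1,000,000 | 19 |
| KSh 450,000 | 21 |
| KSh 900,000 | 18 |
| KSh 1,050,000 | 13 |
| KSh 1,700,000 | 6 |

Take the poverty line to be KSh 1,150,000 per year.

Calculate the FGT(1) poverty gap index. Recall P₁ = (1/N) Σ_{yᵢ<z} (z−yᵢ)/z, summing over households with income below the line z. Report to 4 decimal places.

0.2627

Below the line: 21×KSh 450,000, 39×KSh 850,000, 18×KSh 900,000, 19×KSh 1,000,000, 13×KSh 1,050,000 (q = 110 of N = 116).
Shortfall ratios: (1150000−450000)/1150000 = 0.6087 (×21); (1150000−850000)/1150000 = 0.2609 (×39); (1150000−900000)/1150000 = 0.2174 (×18); (1150000−1000000)/1150000 = 0.1304 (×19); (1150000−1050000)/1150000 = 0.0870 (×13).
Sum of shortfalls = 30.478261; P₁ averages over all N: 30.478261 / 116 = 0.2627.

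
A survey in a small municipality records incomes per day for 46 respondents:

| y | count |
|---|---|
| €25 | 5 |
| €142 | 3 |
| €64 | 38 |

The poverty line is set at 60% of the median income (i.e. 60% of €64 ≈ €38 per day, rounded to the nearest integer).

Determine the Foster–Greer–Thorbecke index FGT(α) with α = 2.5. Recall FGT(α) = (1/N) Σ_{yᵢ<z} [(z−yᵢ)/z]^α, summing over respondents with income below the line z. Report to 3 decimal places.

0.007

Poor units: 5×€25 (q = 5 of N = 46).
Relative gaps: (38−25)/38 = 0.3421 (×5).
Raised to α = 2.5: 0.06845 (×5).
Sum = 0.342270; FGT(2.5) = 0.342270 / 46 = 0.007.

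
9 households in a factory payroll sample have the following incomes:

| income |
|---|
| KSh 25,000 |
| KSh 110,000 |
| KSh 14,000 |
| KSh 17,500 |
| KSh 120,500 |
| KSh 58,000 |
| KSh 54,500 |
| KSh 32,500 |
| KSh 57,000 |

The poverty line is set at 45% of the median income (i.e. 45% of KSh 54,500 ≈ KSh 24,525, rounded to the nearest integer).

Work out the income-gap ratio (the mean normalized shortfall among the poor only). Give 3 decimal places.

0.358

Incomes under z: KSh 14,000, KSh 17,500 (q = 2 of N = 9).
Relative gaps: 0.4292, 0.2864; sum = 0.715596.
The income-gap ratio divides by q (the poor only): 0.715596 / 2 = 0.358.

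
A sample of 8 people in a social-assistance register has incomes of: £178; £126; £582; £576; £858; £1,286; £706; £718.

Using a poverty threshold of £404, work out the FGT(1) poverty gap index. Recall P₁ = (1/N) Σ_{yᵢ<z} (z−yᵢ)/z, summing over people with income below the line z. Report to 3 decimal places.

Below z: £126, £178 (q = 2 of N = 8).
Normalized shortfalls: (404−126)/404 = 0.6881; (404−178)/404 = 0.5594.
Σ = 1.247525. Dividing by the full population N = 8 gives P₁ = 0.156.

0.156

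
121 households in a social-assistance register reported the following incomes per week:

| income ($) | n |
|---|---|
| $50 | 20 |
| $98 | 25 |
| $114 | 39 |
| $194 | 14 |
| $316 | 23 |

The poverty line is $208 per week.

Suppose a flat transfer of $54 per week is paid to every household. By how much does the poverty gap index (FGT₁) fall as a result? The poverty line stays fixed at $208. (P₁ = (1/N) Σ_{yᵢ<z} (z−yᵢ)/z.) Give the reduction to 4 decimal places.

Before: below the line — 20×$50, 25×$98, 39×$114, 14×$194; poverty gap index (FGT₁) = 0.388271.
After the $54 transfer: below the line — 20×$104, 25×$152, 39×$168; poverty gap index (FGT₁) = 0.200254.
Reduction = 0.388271 − 0.200254 = 0.1880.

0.1880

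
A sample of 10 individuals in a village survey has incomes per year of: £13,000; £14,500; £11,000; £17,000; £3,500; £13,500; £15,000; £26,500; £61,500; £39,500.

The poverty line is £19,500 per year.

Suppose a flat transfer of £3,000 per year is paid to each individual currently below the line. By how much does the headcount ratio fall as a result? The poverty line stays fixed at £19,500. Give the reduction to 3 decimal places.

Before: below the line — £3,500, £11,000, £13,000, £13,500, £14,500, £15,000, £17,000; headcount ratio = 0.70000.
After the £3,000 transfer: below the line — £6,500, £14,000, £16,000, £16,500, £17,500, £18,000; headcount ratio = 0.60000.
Reduction = 0.70000 − 0.60000 = 0.100.

0.100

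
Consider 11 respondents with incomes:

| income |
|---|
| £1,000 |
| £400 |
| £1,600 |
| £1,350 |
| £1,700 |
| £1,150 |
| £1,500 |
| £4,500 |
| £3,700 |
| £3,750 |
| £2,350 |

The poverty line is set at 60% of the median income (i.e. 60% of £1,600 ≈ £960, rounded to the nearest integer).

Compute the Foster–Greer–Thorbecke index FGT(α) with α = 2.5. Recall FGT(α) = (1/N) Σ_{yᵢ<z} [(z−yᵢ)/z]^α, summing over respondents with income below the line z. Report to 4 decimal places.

0.0236

Incomes under z: £400 (q = 1 of N = 11).
Relative gaps: (960−400)/960 = 0.5833.
Raised to α = 2.5: 0.25989.
Sum = 0.259891; FGT(2.5) = 0.259891 / 11 = 0.0236.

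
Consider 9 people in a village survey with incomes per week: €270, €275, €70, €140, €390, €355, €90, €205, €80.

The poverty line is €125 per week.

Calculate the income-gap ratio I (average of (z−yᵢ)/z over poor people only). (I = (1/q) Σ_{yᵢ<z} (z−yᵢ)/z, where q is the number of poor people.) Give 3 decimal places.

0.360

Below the line: €70, €80, €90 (q = 3 of N = 9).
Relative gaps: 0.4400, 0.3600, 0.2800; sum = 1.080000.
I averages over the q = 3 poor units only: 1.080000 / 3 = 0.360.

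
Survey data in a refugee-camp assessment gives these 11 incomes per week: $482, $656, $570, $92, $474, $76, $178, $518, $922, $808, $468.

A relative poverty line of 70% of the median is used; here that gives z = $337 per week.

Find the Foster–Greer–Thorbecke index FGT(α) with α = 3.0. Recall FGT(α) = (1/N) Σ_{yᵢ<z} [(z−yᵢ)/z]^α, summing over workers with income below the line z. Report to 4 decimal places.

0.0867

Below the line: $76, $92, $178 (q = 3 of N = 11).
Relative gaps: (337−76)/337 = 0.7745; (337−92)/337 = 0.7270; (337−178)/337 = 0.4718.
Raised to α = 3.0: 0.46455; 0.38425; 0.10503.
Sum = 0.953822; FGT(3.0) = 0.953822 / 11 = 0.0867.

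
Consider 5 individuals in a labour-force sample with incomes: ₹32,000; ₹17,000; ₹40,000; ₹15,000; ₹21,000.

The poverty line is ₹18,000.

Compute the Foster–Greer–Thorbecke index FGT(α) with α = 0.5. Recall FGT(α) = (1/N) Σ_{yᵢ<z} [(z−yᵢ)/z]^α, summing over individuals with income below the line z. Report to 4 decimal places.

0.1288

Below the line: ₹15,000, ₹17,000 (q = 2 of N = 5).
Shortfall ratios: (18000−15000)/18000 = 0.1667; (18000−17000)/18000 = 0.0556.
Raised to α = 0.5: 0.40825; 0.23570.
Sum = 0.643951; FGT(0.5) = 0.643951 / 5 = 0.1288.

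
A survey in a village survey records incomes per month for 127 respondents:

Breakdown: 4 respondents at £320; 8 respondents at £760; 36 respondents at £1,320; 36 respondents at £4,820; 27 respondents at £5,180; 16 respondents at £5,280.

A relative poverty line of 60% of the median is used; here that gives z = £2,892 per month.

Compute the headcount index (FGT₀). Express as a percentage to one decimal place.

37.8%

48 of the 127 respondents have income below £2,892.
H = 48/127 = 37.8%.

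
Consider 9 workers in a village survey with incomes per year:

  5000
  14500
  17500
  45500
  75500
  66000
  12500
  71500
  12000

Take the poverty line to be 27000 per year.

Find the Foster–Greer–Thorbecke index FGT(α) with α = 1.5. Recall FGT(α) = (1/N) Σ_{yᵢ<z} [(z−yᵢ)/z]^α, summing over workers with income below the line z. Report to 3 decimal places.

Below z: 5000, 12000, 12500, 14500, 17500 (q = 5 of N = 9).
Relative gaps: (27000−5000)/27000 = 0.8148; (27000−12000)/27000 = 0.5556; (27000−12500)/27000 = 0.5370; (27000−14500)/27000 = 0.4630; (27000−17500)/27000 = 0.3519.
Raised to α = 1.5: 0.73551; 0.41409; 0.39356; 0.31501; 0.20871.
Sum = 2.066867; FGT(1.5) = 2.066867 / 9 = 0.230.

0.230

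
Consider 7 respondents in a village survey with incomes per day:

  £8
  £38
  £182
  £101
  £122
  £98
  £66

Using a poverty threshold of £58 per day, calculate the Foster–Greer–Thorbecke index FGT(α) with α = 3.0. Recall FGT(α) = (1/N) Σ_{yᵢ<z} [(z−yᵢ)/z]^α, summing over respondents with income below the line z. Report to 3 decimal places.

0.097

Poor units: £8, £38 (q = 2 of N = 7).
Relative gaps: (58−8)/58 = 0.8621; (58−38)/58 = 0.3448.
Raised to α = 3.0: 0.64066; 0.04100.
Sum = 0.681660; FGT(3.0) = 0.681660 / 7 = 0.097.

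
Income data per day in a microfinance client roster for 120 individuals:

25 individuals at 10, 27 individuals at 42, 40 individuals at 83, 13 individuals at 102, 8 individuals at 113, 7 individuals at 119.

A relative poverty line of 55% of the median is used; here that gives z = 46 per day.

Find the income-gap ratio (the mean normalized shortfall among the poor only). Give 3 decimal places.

Below the line: 25×10, 27×42 (q = 52 of N = 120).
Relative gaps: 0.7826 (×25), 0.0870 (×27); sum = 21.913043.
The income-gap ratio divides by q (the poor only): 21.913043 / 52 = 0.421.

0.421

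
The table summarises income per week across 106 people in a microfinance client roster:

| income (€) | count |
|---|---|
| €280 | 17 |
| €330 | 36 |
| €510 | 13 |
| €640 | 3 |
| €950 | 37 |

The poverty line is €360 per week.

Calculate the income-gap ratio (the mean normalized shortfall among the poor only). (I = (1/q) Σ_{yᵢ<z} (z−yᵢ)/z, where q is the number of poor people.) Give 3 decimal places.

0.128

Poor units: 17×€280, 36×€330 (q = 53 of N = 106).
Shortfall ratios (z−y)/z: 0.2222 (×17), 0.0833 (×36); sum = 6.777778.
I averages over the q = 53 poor units only: 6.777778 / 53 = 0.128.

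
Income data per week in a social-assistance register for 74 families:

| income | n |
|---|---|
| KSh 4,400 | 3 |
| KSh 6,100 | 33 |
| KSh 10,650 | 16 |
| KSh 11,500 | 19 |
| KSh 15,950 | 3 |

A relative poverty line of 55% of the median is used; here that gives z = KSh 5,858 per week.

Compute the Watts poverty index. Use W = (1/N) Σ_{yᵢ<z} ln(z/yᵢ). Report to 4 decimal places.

0.0116

Below z: 3×KSh 4,400 (q = 3 of N = 74).
Log gaps: ln(5858/4400) = 0.2862 (×3).
W = 0.858611 / 74 = 0.0116.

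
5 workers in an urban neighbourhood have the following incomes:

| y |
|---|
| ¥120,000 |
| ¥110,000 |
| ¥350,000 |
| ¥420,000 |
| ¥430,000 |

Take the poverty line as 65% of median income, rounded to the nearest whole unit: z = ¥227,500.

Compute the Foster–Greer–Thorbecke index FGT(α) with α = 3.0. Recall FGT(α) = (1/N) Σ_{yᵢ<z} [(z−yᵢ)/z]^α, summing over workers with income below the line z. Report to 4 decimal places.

Incomes under z: ¥110,000, ¥120,000 (q = 2 of N = 5).
Shortfall ratios: (227500−110000)/227500 = 0.5165; (227500−120000)/227500 = 0.4725.
Raised to α = 3.0: 0.13777; 0.10551.
Sum = 0.243282; FGT(3.0) = 0.243282 / 5 = 0.0487.

0.0487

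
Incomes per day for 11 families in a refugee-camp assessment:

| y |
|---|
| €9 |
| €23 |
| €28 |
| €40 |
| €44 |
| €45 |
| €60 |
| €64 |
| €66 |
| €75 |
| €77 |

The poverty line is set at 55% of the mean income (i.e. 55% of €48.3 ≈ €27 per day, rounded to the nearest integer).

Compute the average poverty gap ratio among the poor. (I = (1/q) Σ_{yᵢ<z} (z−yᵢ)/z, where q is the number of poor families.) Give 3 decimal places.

Below the line: €9, €23 (q = 2 of N = 11).
Relative gaps: 0.6667, 0.1481; sum = 0.814815.
I averages over the q = 2 poor units only: 0.814815 / 2 = 0.407.

0.407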